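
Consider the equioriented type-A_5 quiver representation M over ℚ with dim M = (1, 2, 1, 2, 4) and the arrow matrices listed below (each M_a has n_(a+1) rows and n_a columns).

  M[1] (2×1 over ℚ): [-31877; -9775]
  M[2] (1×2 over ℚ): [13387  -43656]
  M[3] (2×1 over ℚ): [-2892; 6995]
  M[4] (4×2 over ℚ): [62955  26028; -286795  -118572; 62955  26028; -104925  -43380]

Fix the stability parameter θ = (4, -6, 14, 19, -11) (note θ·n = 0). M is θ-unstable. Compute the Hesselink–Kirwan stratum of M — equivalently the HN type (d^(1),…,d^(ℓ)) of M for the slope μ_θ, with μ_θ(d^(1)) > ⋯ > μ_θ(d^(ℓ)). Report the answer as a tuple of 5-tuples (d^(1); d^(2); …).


Barcode: M ≅ I[1,4], I[2,2], I[4,5], I[5,5]^3. HN layers by μ_θ (6 steps, strictly decreasing):
  μ^(1)=19; μ^(2)=14; μ^(3)=4; μ^(4)=-1; μ^(5)=-6; μ^(6)=-11

((0, 0, 0, 1, 0); (0, 0, 1, 0, 0); (0, 0, 0, 1, 1); (1, 1, 0, 0, 0); (0, 1, 0, 0, 0); (0, 0, 0, 0, 3))


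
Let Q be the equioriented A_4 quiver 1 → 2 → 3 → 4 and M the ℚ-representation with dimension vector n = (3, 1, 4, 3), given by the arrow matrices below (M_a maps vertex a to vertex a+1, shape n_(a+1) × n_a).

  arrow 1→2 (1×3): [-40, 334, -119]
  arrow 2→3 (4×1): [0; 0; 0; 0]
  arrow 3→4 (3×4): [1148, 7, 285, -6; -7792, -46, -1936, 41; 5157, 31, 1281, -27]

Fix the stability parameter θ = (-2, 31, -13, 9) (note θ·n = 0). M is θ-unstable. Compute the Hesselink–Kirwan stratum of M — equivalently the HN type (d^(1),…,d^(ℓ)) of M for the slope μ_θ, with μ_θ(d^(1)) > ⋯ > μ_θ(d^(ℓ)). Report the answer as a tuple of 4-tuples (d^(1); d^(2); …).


Barcode: M ≅ I[1,1]^2, I[1,2], I[3,3], I[3,4]^3. HN layers by μ_θ (4 steps, strictly decreasing):
  μ^(1)=31; μ^(2)=9; μ^(3)=-2; μ^(4)=-13

((0, 1, 0, 0); (0, 0, 0, 3); (3, 0, 0, 0); (0, 0, 4, 0))


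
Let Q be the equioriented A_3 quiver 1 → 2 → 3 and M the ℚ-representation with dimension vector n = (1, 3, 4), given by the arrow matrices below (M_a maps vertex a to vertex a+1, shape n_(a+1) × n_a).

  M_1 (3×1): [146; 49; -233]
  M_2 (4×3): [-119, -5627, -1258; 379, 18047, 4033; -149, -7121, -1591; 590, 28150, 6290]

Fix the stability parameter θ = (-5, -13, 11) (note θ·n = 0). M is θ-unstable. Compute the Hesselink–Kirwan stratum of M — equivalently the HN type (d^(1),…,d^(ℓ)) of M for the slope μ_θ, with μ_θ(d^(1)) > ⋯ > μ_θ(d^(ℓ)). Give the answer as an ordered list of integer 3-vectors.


Barcode: M ≅ I[1,3], I[2,2], I[2,3], I[3,3]^2. HN layers by μ_θ (3 steps, strictly decreasing):
  μ^(1)=11; μ^(2)=-9; μ^(3)=-13

((0, 0, 4); (1, 1, 0); (0, 2, 0))


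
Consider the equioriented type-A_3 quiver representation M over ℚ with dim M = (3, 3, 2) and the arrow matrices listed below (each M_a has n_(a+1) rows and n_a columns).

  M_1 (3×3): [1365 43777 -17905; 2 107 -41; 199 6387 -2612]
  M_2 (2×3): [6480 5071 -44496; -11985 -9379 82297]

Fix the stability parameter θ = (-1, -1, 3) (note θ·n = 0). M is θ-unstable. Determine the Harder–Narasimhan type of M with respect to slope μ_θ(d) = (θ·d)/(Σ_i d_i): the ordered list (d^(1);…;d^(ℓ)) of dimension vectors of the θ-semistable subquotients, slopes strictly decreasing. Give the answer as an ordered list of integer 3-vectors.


Via rank(M_{q-1}∘⋯∘M_p): M ≅ I[1,2], I[1,3]^2.
μ_θ-semistable layers: μ^(1)=3; μ^(2)=-1

((0, 0, 2); (3, 3, 0))


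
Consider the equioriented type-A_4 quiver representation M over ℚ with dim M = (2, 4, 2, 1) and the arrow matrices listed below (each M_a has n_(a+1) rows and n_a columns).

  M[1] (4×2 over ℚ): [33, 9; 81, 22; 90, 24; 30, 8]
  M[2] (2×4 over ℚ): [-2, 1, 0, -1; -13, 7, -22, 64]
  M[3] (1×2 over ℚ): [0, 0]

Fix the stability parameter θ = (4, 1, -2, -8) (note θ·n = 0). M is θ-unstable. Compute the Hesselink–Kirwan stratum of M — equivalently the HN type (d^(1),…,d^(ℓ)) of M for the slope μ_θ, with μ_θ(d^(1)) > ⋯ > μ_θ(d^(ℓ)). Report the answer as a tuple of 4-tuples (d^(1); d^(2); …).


Interval decomposition of M: I[1,3]^2, I[2,2]^2, I[4,4].
HN type (ℓ=2): μ^(1)=1; μ^(2)=-8

((2, 4, 2, 0); (0, 0, 0, 1))


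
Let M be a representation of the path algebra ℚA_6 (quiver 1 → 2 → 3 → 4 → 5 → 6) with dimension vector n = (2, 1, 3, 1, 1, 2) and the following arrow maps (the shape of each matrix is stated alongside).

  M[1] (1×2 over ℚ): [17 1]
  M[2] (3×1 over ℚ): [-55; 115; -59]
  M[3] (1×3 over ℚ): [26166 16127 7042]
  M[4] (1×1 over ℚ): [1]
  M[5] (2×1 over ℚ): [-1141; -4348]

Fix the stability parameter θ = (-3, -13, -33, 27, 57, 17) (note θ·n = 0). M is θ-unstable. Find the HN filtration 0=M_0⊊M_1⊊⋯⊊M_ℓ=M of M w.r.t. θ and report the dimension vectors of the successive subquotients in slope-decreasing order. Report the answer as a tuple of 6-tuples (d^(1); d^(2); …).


Barcode: M ≅ I[1,1], I[1,6], I[3,3]^2, I[6,6]. HN layers by μ_θ (6 steps, strictly decreasing):
  μ^(1)=37; μ^(2)=27; μ^(3)=17; μ^(4)=-3; μ^(5)=-49/3; μ^(6)=-33

((0, 0, 0, 0, 1, 1); (0, 0, 0, 1, 0, 0); (0, 0, 0, 0, 0, 1); (1, 0, 0, 0, 0, 0); (1, 1, 1, 0, 0, 0); (0, 0, 2, 0, 0, 0))


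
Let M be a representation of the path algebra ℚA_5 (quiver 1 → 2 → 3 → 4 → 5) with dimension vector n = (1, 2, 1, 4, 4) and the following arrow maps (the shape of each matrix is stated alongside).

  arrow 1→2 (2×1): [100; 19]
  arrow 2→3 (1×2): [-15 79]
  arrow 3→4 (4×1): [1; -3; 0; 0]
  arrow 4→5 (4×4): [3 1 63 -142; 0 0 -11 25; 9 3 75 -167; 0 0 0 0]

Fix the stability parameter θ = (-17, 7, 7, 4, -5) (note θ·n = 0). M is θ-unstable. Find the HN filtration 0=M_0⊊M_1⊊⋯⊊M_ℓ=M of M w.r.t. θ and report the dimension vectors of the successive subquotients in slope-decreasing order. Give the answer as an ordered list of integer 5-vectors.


Barcode: M ≅ I[1,4], I[2,2], I[4,5]^3, I[5,5]. HN layers by μ_θ (5 steps, strictly decreasing):
  μ^(1)=7; μ^(2)=6; μ^(3)=-1/2; μ^(4)=-5; μ^(5)=-17

((0, 1, 0, 0, 0); (0, 1, 1, 1, 0); (0, 0, 0, 3, 3); (0, 0, 0, 0, 1); (1, 0, 0, 0, 0))


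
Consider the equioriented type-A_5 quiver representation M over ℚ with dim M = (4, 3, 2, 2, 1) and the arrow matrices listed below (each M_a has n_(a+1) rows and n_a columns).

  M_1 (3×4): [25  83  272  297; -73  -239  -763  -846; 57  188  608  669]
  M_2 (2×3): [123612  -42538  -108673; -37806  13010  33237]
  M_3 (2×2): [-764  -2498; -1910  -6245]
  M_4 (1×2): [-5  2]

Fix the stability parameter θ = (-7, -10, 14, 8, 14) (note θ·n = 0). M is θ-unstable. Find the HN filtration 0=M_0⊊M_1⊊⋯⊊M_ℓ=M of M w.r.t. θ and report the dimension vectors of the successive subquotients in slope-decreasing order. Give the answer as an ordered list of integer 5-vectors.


Via rank(M_{q-1}∘⋯∘M_p): M ≅ I[1,1], I[1,2], I[1,3], I[1,4], I[4,5].
μ_θ-semistable layers: μ^(1)=14; μ^(2)=11; μ^(3)=8; μ^(4)=-7; μ^(5)=-17/2

((0, 0, 1, 0, 1); (0, 0, 1, 1, 0); (0, 0, 0, 1, 0); (1, 0, 0, 0, 0); (3, 3, 0, 0, 0))


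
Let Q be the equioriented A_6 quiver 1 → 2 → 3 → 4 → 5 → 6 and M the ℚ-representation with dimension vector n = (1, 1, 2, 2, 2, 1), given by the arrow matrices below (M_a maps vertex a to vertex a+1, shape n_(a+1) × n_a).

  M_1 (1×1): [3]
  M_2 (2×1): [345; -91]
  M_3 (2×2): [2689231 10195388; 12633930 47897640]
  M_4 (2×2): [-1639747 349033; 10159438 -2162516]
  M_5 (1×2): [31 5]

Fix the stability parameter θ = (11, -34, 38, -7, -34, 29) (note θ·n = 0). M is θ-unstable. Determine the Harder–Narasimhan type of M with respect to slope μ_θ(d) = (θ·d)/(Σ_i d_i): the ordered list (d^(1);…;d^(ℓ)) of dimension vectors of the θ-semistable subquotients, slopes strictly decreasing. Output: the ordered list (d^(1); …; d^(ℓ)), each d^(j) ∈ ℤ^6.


Barcode: M ≅ I[1,6], I[3,3], I[4,5]. HN layers by μ_θ (5 steps, strictly decreasing):
  μ^(1)=38; μ^(2)=29; μ^(3)=-1; μ^(4)=-23/2; μ^(5)=-41/2

((0, 0, 1, 0, 0, 0); (0, 0, 0, 0, 0, 1); (0, 0, 1, 1, 1, 0); (1, 1, 0, 0, 0, 0); (0, 0, 0, 1, 1, 0))


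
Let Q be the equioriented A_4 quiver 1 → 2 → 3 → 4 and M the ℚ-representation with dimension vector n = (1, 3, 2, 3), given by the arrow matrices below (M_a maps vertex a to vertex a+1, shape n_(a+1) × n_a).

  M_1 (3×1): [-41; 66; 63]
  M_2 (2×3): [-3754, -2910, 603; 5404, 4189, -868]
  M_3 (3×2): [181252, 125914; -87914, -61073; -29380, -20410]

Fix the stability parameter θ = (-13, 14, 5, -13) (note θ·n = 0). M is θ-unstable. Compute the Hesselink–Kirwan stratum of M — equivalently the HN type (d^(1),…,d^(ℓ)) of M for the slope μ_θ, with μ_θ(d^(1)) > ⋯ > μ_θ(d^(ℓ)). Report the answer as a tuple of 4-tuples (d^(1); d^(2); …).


Barcode: M ≅ I[1,3], I[2,2], I[2,4], I[4,4]^2. HN layers by μ_θ (4 steps, strictly decreasing):
  μ^(1)=14; μ^(2)=19/2; μ^(3)=2; μ^(4)=-13

((0, 1, 0, 0); (0, 1, 1, 0); (0, 1, 1, 1); (1, 0, 0, 2))


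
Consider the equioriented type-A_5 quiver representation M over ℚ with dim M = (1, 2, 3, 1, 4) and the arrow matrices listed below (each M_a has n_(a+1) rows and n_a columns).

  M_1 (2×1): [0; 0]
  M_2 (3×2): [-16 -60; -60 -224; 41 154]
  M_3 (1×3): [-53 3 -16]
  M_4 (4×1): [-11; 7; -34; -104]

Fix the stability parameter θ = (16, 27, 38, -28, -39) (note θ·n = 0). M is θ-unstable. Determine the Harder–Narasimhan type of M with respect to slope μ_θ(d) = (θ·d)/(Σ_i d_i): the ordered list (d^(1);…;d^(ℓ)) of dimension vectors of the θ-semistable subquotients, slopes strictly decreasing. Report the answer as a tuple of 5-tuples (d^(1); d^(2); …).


Interval decomposition of M: I[1,1], I[2,3], I[2,5], I[3,3], I[5,5]^3.
HN type (ℓ=5): μ^(1)=38; μ^(2)=27; μ^(3)=16; μ^(4)=-1/2; μ^(5)=-39

((0, 0, 2, 0, 0); (0, 1, 0, 0, 0); (1, 0, 0, 0, 0); (0, 1, 1, 1, 1); (0, 0, 0, 0, 3))


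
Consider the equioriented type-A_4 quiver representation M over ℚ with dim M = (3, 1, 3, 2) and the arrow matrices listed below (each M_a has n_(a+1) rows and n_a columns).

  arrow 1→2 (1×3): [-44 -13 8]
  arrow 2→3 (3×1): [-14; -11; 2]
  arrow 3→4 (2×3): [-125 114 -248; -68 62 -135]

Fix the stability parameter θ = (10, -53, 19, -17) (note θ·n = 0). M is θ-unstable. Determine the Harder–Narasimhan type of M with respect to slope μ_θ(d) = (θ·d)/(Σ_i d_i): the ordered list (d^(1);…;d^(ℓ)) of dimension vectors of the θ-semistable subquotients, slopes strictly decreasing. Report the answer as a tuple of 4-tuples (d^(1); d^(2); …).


Via rank(M_{q-1}∘⋯∘M_p): M ≅ I[1,1]^2, I[1,3], I[3,4]^2.
μ_θ-semistable layers: μ^(1)=19; μ^(2)=10; μ^(3)=1; μ^(4)=-43/2

((0, 0, 1, 0); (2, 0, 0, 0); (0, 0, 2, 2); (1, 1, 0, 0))


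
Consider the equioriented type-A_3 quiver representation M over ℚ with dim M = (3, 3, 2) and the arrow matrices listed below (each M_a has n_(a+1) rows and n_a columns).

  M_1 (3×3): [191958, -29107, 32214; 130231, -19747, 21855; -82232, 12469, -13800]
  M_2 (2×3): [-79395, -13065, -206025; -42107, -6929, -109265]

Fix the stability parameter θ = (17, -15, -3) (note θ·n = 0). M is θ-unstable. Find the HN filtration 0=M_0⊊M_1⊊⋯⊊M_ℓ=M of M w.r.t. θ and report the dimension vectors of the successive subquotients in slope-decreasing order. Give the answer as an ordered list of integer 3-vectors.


Via rank(M_{q-1}∘⋯∘M_p): M ≅ I[1,1], I[1,2], I[1,3], I[2,2], I[3,3].
μ_θ-semistable layers: μ^(1)=17; μ^(2)=1; μ^(3)=-1/3; μ^(4)=-3; μ^(5)=-15

((1, 0, 0); (1, 1, 0); (1, 1, 1); (0, 0, 1); (0, 1, 0))


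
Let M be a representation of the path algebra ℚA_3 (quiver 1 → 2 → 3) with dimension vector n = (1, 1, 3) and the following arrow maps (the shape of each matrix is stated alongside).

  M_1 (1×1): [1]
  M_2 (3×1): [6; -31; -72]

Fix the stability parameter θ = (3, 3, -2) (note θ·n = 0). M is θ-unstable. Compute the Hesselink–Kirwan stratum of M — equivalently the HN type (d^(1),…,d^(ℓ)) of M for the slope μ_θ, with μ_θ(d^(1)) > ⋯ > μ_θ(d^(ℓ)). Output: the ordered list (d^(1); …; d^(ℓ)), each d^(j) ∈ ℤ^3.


Via rank(M_{q-1}∘⋯∘M_p): M ≅ I[1,3], I[3,3]^2.
μ_θ-semistable layers: μ^(1)=4/3; μ^(2)=-2

((1, 1, 1); (0, 0, 2))


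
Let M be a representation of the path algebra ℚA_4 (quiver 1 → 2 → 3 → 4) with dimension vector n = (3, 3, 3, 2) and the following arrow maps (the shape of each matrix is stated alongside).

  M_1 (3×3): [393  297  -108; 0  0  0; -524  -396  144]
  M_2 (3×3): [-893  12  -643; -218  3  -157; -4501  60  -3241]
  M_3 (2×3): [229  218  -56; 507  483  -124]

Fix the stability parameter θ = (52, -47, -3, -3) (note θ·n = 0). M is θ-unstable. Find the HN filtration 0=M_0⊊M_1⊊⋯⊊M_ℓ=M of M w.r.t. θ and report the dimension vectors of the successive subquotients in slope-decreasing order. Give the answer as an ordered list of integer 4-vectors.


Via rank(M_{q-1}∘⋯∘M_p): M ≅ I[1,1]^2, I[1,4], I[2,3], I[2,4].
μ_θ-semistable layers: μ^(1)=52; μ^(2)=-1/4; μ^(3)=-3; μ^(4)=-47

((2, 0, 0, 0); (1, 1, 1, 1); (0, 0, 2, 1); (0, 2, 0, 0))


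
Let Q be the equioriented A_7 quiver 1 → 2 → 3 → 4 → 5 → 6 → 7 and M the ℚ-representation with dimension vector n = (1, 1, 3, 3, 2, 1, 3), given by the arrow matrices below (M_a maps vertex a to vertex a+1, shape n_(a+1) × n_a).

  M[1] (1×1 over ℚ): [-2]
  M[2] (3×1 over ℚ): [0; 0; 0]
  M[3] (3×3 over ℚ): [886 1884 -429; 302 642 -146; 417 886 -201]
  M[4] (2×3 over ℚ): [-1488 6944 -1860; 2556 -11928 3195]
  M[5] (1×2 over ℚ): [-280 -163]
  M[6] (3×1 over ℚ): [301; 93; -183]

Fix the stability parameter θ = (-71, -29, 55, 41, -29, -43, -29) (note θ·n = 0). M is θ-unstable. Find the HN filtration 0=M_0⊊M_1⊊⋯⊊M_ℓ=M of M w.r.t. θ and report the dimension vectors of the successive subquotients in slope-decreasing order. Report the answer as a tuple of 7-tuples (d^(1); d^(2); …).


Interval decomposition of M: I[1,2], I[3,4]^2, I[3,7], I[5,5], I[7,7]^2.
HN type (ℓ=4): μ^(1)=48; μ^(2)=-1; μ^(3)=-29; μ^(4)=-71

((0, 0, 2, 2, 0, 0, 0); (0, 0, 1, 1, 1, 1, 1); (0, 1, 0, 0, 1, 0, 2); (1, 0, 0, 0, 0, 0, 0))


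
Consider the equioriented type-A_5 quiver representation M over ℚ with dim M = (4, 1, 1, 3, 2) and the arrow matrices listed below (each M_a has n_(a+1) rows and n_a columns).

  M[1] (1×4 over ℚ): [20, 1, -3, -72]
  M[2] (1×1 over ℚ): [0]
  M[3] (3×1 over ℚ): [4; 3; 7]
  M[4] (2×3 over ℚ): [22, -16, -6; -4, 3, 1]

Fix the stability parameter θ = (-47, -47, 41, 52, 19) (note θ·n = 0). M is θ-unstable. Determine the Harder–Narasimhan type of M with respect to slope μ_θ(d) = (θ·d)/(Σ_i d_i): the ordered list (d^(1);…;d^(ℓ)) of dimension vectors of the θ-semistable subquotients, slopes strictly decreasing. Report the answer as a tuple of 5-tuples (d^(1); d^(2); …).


Interval decomposition of M: I[1,1]^3, I[1,2], I[3,5], I[4,4], I[4,5].
HN type (ℓ=4): μ^(1)=52; μ^(2)=112/3; μ^(3)=71/2; μ^(4)=-47

((0, 0, 0, 1, 0); (0, 0, 1, 1, 1); (0, 0, 0, 1, 1); (4, 1, 0, 0, 0))


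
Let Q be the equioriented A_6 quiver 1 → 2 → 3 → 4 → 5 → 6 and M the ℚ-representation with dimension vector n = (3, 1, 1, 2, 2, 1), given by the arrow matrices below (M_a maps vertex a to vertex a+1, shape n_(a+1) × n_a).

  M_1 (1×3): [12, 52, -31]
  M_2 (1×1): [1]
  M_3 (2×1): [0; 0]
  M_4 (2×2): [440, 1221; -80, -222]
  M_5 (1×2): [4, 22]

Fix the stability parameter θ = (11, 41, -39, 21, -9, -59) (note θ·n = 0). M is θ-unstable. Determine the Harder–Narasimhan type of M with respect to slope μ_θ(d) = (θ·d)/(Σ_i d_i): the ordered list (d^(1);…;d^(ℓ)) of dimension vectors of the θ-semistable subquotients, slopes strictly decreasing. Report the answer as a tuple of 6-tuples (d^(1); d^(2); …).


Via rank(M_{q-1}∘⋯∘M_p): M ≅ I[1,1]^2, I[1,3], I[4,4], I[4,5], I[5,6].
μ_θ-semistable layers: μ^(1)=21; μ^(2)=11; μ^(3)=6; μ^(4)=13/3; μ^(5)=-34

((0, 0, 0, 1, 0, 0); (2, 0, 0, 0, 0, 0); (0, 0, 0, 1, 1, 0); (1, 1, 1, 0, 0, 0); (0, 0, 0, 0, 1, 1))


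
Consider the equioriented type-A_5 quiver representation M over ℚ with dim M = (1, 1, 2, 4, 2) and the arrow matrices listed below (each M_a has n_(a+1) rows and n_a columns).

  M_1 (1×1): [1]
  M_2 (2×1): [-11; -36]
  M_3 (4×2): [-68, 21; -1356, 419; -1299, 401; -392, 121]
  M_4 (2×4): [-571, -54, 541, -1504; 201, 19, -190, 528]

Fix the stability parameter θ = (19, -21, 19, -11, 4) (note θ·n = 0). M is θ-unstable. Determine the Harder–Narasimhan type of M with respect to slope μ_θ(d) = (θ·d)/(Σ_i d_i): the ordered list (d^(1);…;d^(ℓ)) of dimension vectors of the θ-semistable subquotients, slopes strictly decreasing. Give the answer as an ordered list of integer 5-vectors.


Via rank(M_{q-1}∘⋯∘M_p): M ≅ I[1,5], I[3,4], I[4,4], I[4,5].
μ_θ-semistable layers: μ^(1)=4; μ^(2)=-1; μ^(3)=-11

((0, 0, 2, 2, 2); (1, 1, 0, 0, 0); (0, 0, 0, 2, 0))


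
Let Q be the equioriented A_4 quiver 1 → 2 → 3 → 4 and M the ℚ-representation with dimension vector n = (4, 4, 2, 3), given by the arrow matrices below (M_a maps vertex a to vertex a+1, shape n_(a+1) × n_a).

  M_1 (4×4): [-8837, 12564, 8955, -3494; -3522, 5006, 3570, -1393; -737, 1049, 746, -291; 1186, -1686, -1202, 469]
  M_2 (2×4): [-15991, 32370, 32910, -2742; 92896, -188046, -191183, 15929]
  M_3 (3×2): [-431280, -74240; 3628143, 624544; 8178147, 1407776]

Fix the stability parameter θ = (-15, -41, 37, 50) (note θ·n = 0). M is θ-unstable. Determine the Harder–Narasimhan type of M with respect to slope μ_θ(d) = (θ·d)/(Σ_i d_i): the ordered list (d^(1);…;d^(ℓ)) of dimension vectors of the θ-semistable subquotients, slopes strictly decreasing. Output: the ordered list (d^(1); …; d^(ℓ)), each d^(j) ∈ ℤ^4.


Via rank(M_{q-1}∘⋯∘M_p): M ≅ I[1,1], I[1,2], I[1,3], I[1,4], I[2,2], I[4,4]^2.
μ_θ-semistable layers: μ^(1)=50; μ^(2)=37; μ^(3)=-15; μ^(4)=-28; μ^(5)=-41

((0, 0, 0, 3); (0, 0, 2, 0); (1, 0, 0, 0); (3, 3, 0, 0); (0, 1, 0, 0))


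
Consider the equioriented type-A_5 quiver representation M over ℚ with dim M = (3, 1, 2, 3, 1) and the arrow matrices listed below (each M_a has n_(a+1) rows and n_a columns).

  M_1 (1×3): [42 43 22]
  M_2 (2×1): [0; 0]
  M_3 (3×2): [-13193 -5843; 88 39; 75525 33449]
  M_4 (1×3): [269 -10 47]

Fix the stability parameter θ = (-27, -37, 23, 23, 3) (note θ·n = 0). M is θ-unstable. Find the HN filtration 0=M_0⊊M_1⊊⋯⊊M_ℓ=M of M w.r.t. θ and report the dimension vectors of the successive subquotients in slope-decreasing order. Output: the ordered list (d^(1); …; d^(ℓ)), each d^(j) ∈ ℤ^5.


Barcode: M ≅ I[1,1]^2, I[1,2], I[3,4], I[3,5], I[4,4]. HN layers by μ_θ (4 steps, strictly decreasing):
  μ^(1)=23; μ^(2)=49/3; μ^(3)=-27; μ^(4)=-32

((0, 0, 1, 2, 0); (0, 0, 1, 1, 1); (2, 0, 0, 0, 0); (1, 1, 0, 0, 0))


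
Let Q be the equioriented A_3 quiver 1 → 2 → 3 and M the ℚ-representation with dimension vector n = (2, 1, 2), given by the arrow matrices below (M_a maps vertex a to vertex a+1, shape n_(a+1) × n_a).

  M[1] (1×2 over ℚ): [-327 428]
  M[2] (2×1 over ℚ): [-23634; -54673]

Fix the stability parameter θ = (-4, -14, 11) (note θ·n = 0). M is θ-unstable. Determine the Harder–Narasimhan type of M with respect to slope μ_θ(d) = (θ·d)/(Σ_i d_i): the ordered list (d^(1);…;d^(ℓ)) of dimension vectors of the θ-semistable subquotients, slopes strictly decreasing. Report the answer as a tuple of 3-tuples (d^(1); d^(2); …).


Interval decomposition of M: I[1,1], I[1,3], I[3,3].
HN type (ℓ=3): μ^(1)=11; μ^(2)=-4; μ^(3)=-9

((0, 0, 2); (1, 0, 0); (1, 1, 0))


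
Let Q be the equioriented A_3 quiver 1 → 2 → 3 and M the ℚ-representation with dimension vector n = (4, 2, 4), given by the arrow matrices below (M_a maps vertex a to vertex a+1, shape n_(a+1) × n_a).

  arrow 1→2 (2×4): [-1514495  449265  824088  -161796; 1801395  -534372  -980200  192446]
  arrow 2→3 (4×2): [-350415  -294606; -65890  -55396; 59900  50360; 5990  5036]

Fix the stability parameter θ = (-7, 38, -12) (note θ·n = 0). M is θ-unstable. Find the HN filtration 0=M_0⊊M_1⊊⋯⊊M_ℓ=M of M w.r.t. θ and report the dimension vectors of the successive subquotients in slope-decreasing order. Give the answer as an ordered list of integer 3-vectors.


Via rank(M_{q-1}∘⋯∘M_p): M ≅ I[1,1]^2, I[1,2], I[1,3], I[3,3]^3.
μ_θ-semistable layers: μ^(1)=38; μ^(2)=13; μ^(3)=-7; μ^(4)=-12

((0, 1, 0); (0, 1, 1); (4, 0, 0); (0, 0, 3))


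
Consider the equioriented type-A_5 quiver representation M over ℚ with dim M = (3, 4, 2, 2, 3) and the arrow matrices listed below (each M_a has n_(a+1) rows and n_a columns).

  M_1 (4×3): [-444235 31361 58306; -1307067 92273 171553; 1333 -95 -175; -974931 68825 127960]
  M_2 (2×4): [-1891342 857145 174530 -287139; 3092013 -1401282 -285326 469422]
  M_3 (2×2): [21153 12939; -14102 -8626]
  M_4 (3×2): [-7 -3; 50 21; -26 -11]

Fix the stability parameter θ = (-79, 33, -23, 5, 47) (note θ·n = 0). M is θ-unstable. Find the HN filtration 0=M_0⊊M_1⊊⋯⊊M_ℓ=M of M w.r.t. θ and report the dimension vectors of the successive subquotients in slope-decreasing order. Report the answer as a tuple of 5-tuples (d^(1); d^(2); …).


Via rank(M_{q-1}∘⋯∘M_p): M ≅ I[1,1], I[1,3], I[1,5], I[2,2]^2, I[4,5], I[5,5].
μ_θ-semistable layers: μ^(1)=47; μ^(2)=33; μ^(3)=5; μ^(4)=-79

((0, 0, 0, 0, 3); (0, 2, 0, 0, 0); (0, 2, 2, 2, 0); (3, 0, 0, 0, 0))


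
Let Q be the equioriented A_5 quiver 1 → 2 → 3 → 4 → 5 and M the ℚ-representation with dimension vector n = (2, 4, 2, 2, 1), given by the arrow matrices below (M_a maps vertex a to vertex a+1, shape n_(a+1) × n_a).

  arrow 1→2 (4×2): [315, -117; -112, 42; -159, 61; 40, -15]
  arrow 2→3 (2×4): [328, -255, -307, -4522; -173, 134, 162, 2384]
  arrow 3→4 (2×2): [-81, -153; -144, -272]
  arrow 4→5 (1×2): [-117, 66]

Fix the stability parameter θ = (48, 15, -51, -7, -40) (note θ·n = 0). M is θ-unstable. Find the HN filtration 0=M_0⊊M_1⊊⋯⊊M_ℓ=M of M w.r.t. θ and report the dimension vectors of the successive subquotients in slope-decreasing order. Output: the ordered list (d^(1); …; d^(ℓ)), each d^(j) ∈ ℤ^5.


Interval decomposition of M: I[1,2], I[1,3], I[2,2], I[2,5], I[4,4].
HN type (ℓ=5): μ^(1)=63/2; μ^(2)=15; μ^(3)=4; μ^(4)=-7; μ^(5)=-83/4

((1, 1, 0, 0, 0); (0, 1, 0, 0, 0); (1, 1, 1, 0, 0); (0, 0, 0, 1, 0); (0, 1, 1, 1, 1))


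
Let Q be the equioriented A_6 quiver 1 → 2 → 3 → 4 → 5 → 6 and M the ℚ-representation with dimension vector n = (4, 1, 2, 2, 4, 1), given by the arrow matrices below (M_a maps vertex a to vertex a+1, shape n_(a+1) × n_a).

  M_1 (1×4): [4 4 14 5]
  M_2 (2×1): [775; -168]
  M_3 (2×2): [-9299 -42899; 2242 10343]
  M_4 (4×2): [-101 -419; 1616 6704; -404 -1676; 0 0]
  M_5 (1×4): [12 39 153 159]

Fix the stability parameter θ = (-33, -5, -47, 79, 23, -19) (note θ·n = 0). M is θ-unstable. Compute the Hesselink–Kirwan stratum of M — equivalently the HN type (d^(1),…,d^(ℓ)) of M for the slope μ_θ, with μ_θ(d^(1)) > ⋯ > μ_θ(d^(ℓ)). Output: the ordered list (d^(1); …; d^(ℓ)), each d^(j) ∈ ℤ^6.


Interval decomposition of M: I[1,1]^3, I[1,5], I[3,4], I[5,5]^2, I[5,6].
HN type (ℓ=7): μ^(1)=79; μ^(2)=51; μ^(3)=23; μ^(4)=2; μ^(5)=-26; μ^(6)=-33; μ^(7)=-47

((0, 0, 0, 1, 0, 0); (0, 0, 0, 1, 1, 0); (0, 0, 0, 0, 2, 0); (0, 0, 0, 0, 1, 1); (0, 1, 1, 0, 0, 0); (4, 0, 0, 0, 0, 0); (0, 0, 1, 0, 0, 0))


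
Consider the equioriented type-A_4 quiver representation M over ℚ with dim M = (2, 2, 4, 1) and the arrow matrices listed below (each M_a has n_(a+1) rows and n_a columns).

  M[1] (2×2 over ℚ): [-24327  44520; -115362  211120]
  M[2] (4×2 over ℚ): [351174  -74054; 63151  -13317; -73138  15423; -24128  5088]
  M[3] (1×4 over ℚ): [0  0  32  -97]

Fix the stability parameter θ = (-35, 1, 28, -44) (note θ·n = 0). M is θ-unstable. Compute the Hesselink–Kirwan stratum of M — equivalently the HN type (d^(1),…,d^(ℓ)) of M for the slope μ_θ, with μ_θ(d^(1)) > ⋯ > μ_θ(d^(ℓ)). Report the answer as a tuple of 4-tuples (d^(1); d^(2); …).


Via rank(M_{q-1}∘⋯∘M_p): M ≅ I[1,1], I[1,3], I[2,3], I[3,3], I[3,4].
μ_θ-semistable layers: μ^(1)=28; μ^(2)=1; μ^(3)=-8; μ^(4)=-35

((0, 0, 3, 0); (0, 2, 0, 0); (0, 0, 1, 1); (2, 0, 0, 0))


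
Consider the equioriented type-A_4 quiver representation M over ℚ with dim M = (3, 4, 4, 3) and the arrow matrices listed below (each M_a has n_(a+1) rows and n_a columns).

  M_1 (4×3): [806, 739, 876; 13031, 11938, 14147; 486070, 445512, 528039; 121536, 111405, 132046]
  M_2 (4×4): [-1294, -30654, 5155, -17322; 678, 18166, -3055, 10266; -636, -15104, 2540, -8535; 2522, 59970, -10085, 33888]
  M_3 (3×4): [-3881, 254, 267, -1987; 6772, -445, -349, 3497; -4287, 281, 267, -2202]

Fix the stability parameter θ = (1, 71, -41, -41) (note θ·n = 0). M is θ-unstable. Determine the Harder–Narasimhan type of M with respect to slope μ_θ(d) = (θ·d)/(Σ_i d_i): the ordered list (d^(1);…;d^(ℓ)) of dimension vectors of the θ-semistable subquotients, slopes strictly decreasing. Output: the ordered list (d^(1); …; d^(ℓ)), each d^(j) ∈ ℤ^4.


Barcode: M ≅ I[1,2], I[1,3], I[1,4], I[2,2], I[3,4]^2. HN layers by μ_θ (5 steps, strictly decreasing):
  μ^(1)=71; μ^(2)=15; μ^(3)=1; μ^(4)=-5/2; μ^(5)=-41

((0, 2, 0, 0); (0, 1, 1, 0); (2, 0, 0, 0); (1, 1, 1, 1); (0, 0, 2, 2))


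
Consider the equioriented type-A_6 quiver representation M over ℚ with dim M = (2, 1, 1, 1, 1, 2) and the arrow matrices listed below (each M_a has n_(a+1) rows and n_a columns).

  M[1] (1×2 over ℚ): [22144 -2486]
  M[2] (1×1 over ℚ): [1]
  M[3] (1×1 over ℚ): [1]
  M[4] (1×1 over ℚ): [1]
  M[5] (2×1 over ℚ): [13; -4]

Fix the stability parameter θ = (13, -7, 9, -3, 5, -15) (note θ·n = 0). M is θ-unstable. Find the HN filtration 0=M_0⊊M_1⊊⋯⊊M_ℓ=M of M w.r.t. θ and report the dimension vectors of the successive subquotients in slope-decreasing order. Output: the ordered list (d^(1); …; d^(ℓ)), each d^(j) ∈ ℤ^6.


Barcode: M ≅ I[1,1], I[1,6], I[6,6]. HN layers by μ_θ (3 steps, strictly decreasing):
  μ^(1)=13; μ^(2)=1/3; μ^(3)=-15

((1, 0, 0, 0, 0, 0); (1, 1, 1, 1, 1, 1); (0, 0, 0, 0, 0, 1))


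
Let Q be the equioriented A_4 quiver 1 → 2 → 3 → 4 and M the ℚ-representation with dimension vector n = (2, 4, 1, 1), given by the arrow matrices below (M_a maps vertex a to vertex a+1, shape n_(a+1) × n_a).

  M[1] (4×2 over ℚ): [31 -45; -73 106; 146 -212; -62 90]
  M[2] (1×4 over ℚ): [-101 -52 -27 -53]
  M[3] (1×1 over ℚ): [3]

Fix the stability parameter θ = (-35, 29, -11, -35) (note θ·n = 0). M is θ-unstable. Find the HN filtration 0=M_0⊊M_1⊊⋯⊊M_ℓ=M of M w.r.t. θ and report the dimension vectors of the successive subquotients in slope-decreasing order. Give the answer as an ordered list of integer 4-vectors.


Via rank(M_{q-1}∘⋯∘M_p): M ≅ I[1,2], I[1,4], I[2,2]^2.
μ_θ-semistable layers: μ^(1)=29; μ^(2)=-17/3; μ^(3)=-35

((0, 3, 0, 0); (0, 1, 1, 1); (2, 0, 0, 0))


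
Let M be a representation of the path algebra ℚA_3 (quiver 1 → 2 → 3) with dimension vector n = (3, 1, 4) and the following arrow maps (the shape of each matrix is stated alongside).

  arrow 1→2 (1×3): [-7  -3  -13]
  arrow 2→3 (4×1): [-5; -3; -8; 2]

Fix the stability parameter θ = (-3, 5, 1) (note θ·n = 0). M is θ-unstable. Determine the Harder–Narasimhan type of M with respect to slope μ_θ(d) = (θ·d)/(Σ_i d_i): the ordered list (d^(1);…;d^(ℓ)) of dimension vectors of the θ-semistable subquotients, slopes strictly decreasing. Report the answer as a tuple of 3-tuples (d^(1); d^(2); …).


Barcode: M ≅ I[1,1]^2, I[1,3], I[3,3]^3. HN layers by μ_θ (3 steps, strictly decreasing):
  μ^(1)=3; μ^(2)=1; μ^(3)=-3

((0, 1, 1); (0, 0, 3); (3, 0, 0))


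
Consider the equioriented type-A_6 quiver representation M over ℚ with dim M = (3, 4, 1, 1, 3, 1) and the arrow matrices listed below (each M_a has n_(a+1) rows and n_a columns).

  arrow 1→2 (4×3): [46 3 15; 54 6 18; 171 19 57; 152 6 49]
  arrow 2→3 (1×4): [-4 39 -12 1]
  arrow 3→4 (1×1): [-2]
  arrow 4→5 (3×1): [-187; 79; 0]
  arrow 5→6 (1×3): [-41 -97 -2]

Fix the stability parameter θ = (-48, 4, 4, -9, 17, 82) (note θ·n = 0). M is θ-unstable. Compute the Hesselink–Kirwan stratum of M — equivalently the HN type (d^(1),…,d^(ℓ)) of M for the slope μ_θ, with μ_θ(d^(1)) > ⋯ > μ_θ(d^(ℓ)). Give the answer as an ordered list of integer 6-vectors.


Barcode: M ≅ I[1,2]^2, I[1,6], I[2,2], I[5,5]^2. HN layers by μ_θ (5 steps, strictly decreasing):
  μ^(1)=82; μ^(2)=17; μ^(3)=4; μ^(4)=-1/3; μ^(5)=-48

((0, 0, 0, 0, 0, 1); (0, 0, 0, 0, 3, 0); (0, 3, 0, 0, 0, 0); (0, 1, 1, 1, 0, 0); (3, 0, 0, 0, 0, 0))


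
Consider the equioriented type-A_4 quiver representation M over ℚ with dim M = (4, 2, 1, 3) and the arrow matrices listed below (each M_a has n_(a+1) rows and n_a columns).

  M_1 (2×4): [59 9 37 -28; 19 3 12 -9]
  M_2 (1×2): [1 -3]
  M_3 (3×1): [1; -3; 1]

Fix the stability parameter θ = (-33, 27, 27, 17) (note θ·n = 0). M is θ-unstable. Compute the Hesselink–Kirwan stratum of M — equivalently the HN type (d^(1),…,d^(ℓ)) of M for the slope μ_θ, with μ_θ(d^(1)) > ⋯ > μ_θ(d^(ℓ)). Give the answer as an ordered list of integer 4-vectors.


Barcode: M ≅ I[1,1]^2, I[1,2], I[1,4], I[4,4]^2. HN layers by μ_θ (4 steps, strictly decreasing):
  μ^(1)=27; μ^(2)=71/3; μ^(3)=17; μ^(4)=-33

((0, 1, 0, 0); (0, 1, 1, 1); (0, 0, 0, 2); (4, 0, 0, 0))


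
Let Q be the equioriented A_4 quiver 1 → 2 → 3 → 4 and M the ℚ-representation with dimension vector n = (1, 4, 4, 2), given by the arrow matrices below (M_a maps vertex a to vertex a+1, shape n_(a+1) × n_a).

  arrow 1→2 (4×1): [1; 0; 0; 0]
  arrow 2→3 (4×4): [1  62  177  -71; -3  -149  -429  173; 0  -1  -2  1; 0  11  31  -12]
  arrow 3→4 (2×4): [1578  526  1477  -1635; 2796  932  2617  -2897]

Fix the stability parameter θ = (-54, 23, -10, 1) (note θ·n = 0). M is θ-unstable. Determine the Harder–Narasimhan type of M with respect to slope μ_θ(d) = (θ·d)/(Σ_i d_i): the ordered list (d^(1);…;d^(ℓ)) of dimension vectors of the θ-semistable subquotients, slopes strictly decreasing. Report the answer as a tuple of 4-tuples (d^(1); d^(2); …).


Barcode: M ≅ I[1,3], I[2,3], I[2,4]^2. HN layers by μ_θ (3 steps, strictly decreasing):
  μ^(1)=13/2; μ^(2)=14/3; μ^(3)=-54

((0, 2, 2, 0); (0, 2, 2, 2); (1, 0, 0, 0))


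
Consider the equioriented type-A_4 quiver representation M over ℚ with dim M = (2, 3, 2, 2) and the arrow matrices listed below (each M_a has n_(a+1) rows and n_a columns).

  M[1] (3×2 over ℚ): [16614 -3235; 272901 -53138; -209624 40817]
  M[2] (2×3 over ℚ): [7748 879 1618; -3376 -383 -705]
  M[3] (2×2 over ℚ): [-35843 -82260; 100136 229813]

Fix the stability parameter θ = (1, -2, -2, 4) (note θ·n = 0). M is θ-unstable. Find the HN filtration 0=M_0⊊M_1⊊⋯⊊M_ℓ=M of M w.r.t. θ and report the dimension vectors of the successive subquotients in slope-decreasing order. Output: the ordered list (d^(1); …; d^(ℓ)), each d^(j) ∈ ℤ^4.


Interval decomposition of M: I[1,4]^2, I[2,2].
HN type (ℓ=3): μ^(1)=4; μ^(2)=-1; μ^(3)=-2

((0, 0, 0, 2); (2, 2, 2, 0); (0, 1, 0, 0))


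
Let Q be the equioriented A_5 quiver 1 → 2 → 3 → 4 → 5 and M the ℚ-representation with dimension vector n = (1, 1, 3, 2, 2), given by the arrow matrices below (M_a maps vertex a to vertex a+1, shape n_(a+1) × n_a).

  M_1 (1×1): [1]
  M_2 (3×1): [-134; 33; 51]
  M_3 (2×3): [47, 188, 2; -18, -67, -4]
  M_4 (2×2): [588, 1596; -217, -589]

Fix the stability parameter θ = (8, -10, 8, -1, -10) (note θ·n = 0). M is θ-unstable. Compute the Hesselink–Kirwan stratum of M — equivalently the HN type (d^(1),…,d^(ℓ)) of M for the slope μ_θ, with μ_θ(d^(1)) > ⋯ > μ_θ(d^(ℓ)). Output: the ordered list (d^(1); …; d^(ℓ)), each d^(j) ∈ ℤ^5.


Barcode: M ≅ I[1,5], I[3,3], I[3,4], I[5,5]. HN layers by μ_θ (4 steps, strictly decreasing):
  μ^(1)=8; μ^(2)=7/2; μ^(3)=-1; μ^(4)=-10

((0, 0, 1, 0, 0); (0, 0, 1, 1, 0); (1, 1, 1, 1, 1); (0, 0, 0, 0, 1))


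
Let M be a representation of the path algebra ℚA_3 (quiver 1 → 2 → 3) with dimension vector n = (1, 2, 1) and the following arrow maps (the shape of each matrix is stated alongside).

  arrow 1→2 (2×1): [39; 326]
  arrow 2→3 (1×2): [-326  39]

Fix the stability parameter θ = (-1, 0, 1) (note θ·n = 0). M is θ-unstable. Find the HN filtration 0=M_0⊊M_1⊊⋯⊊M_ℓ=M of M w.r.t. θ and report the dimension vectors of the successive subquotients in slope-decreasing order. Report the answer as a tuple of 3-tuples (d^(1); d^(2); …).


Via rank(M_{q-1}∘⋯∘M_p): M ≅ I[1,2], I[2,3].
μ_θ-semistable layers: μ^(1)=1; μ^(2)=0; μ^(3)=-1

((0, 0, 1); (0, 2, 0); (1, 0, 0))


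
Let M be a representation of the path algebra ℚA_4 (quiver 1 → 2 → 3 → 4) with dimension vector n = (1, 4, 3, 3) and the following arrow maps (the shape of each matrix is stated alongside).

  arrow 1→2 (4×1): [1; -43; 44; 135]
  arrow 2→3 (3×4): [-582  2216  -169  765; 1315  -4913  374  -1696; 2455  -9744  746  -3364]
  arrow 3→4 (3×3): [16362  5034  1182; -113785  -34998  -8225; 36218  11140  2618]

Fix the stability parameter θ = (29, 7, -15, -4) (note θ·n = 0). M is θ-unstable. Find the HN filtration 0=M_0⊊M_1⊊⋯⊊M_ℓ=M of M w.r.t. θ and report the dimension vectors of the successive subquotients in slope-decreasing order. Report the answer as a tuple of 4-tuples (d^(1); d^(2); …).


Via rank(M_{q-1}∘⋯∘M_p): M ≅ I[1,3], I[2,2], I[2,4]^2, I[4,4].
μ_θ-semistable layers: μ^(1)=7; μ^(2)=-4

((1, 2, 1, 0); (0, 2, 2, 3))


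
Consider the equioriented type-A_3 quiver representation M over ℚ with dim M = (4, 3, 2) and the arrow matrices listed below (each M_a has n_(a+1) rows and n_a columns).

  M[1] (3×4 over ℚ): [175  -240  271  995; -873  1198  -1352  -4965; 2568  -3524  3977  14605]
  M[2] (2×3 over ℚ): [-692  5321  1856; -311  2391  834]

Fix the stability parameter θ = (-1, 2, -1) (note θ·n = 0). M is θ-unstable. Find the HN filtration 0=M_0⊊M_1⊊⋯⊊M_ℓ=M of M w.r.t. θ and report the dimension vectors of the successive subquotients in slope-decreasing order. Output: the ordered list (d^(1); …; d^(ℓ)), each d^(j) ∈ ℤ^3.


Via rank(M_{q-1}∘⋯∘M_p): M ≅ I[1,1], I[1,2], I[1,3]^2.
μ_θ-semistable layers: μ^(1)=2; μ^(2)=1/2; μ^(3)=-1

((0, 1, 0); (0, 2, 2); (4, 0, 0))


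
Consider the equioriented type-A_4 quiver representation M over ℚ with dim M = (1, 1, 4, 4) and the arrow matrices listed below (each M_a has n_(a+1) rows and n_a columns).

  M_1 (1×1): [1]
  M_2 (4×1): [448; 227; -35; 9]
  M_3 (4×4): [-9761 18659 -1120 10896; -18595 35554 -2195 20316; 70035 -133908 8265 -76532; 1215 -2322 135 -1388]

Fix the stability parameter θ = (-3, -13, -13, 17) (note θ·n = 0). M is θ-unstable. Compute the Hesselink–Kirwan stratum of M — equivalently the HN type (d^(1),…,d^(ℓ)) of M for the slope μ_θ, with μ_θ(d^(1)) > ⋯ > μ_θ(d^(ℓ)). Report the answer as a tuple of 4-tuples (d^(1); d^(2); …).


Via rank(M_{q-1}∘⋯∘M_p): M ≅ I[1,4], I[3,3]^2, I[3,4], I[4,4]^2.
μ_θ-semistable layers: μ^(1)=17; μ^(2)=-29/3; μ^(3)=-13

((0, 0, 0, 4); (1, 1, 1, 0); (0, 0, 3, 0))


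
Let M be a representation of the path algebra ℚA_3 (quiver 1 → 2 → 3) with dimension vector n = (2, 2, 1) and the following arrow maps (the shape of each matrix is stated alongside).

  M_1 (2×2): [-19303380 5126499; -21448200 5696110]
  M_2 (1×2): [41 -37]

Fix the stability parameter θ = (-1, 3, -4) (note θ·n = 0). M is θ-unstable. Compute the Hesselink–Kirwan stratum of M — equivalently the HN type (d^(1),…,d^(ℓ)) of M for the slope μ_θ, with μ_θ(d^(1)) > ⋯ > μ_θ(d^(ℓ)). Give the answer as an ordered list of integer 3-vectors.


Interval decomposition of M: I[1,1], I[1,3], I[2,2].
HN type (ℓ=3): μ^(1)=3; μ^(2)=-1/2; μ^(3)=-1

((0, 1, 0); (0, 1, 1); (2, 0, 0))


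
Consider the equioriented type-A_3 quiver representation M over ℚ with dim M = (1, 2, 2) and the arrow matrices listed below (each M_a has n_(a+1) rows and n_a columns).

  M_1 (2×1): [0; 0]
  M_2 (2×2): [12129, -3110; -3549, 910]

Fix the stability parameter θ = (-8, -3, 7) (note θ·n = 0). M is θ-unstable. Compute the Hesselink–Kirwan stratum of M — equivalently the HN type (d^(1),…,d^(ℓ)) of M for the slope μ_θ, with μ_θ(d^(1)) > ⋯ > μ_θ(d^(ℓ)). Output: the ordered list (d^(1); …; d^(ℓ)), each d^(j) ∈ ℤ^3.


Via rank(M_{q-1}∘⋯∘M_p): M ≅ I[1,1], I[2,2], I[2,3], I[3,3].
μ_θ-semistable layers: μ^(1)=7; μ^(2)=-3; μ^(3)=-8

((0, 0, 2); (0, 2, 0); (1, 0, 0))


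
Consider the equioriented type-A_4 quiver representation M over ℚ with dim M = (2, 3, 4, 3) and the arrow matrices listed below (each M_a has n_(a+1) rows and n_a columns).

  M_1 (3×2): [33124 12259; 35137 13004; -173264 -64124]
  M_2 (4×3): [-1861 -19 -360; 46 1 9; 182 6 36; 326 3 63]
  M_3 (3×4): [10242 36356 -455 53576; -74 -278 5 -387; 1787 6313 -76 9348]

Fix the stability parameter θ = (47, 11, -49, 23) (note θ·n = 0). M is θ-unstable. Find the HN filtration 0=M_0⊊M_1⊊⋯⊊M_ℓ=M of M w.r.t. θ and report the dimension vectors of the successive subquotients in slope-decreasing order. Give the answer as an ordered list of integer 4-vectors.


Barcode: M ≅ I[1,4]^2, I[2,2], I[3,3], I[3,4]. HN layers by μ_θ (4 steps, strictly decreasing):
  μ^(1)=23; μ^(2)=11; μ^(3)=3; μ^(4)=-49

((0, 0, 0, 3); (0, 1, 0, 0); (2, 2, 2, 0); (0, 0, 2, 0))


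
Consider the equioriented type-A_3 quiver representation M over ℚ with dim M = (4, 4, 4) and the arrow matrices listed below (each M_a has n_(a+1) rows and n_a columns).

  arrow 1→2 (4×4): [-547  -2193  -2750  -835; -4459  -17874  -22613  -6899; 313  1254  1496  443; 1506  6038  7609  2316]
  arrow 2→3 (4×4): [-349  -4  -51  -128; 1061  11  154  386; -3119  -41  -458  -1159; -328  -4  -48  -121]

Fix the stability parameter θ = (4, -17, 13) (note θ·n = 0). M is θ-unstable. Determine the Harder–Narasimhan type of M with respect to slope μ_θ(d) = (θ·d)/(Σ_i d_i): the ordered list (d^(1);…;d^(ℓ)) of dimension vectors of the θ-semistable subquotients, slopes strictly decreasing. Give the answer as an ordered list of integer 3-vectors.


Interval decomposition of M: I[1,2], I[1,3]^3, I[3,3].
HN type (ℓ=2): μ^(1)=13; μ^(2)=-13/2

((0, 0, 4); (4, 4, 0))


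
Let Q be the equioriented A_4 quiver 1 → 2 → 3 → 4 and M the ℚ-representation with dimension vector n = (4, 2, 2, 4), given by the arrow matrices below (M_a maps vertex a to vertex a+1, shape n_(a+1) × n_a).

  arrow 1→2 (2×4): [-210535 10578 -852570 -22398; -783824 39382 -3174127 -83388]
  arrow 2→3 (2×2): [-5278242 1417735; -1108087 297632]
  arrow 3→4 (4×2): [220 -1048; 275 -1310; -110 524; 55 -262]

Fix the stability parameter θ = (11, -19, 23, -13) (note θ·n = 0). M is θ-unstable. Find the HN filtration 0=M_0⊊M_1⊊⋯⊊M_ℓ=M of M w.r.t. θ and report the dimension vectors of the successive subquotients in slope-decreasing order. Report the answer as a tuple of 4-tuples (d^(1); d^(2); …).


Via rank(M_{q-1}∘⋯∘M_p): M ≅ I[1,1]^2, I[1,3], I[1,4], I[4,4]^3.
μ_θ-semistable layers: μ^(1)=23; μ^(2)=11; μ^(3)=5; μ^(4)=-4; μ^(5)=-13

((0, 0, 1, 0); (2, 0, 0, 0); (0, 0, 1, 1); (2, 2, 0, 0); (0, 0, 0, 3))


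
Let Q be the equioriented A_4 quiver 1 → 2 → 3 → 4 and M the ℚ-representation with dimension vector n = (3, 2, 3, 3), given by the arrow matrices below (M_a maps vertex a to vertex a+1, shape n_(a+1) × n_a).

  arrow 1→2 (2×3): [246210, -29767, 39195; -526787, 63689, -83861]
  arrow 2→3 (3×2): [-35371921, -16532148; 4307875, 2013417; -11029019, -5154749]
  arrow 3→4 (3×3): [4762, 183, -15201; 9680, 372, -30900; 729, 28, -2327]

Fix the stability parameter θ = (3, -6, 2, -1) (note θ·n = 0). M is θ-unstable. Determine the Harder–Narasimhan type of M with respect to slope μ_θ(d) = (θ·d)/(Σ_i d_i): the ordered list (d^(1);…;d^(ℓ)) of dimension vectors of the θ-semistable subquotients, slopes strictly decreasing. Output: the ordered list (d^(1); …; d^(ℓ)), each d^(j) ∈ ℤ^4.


Barcode: M ≅ I[1,1], I[1,4]^2, I[3,3], I[4,4]. HN layers by μ_θ (5 steps, strictly decreasing):
  μ^(1)=3; μ^(2)=2; μ^(3)=1/2; μ^(4)=-1; μ^(5)=-3/2

((1, 0, 0, 0); (0, 0, 1, 0); (0, 0, 2, 2); (0, 0, 0, 1); (2, 2, 0, 0))
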